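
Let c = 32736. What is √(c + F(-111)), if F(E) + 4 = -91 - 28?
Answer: √32613 ≈ 180.59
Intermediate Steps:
F(E) = -123 (F(E) = -4 + (-91 - 28) = -4 - 119 = -123)
√(c + F(-111)) = √(32736 - 123) = √32613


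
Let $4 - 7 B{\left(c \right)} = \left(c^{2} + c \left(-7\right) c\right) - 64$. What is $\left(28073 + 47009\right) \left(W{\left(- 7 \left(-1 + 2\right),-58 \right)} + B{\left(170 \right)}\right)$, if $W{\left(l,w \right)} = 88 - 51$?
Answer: $1863395802$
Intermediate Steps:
$W{\left(l,w \right)} = 37$ ($W{\left(l,w \right)} = 88 - 51 = 37$)
$B{\left(c \right)} = \frac{68}{7} + \frac{6 c^{2}}{7}$ ($B{\left(c \right)} = \frac{4}{7} - \frac{\left(c^{2} + c \left(-7\right) c\right) - 64}{7} = \frac{4}{7} - \frac{\left(c^{2} + - 7 c c\right) - 64}{7} = \frac{4}{7} - \frac{\left(c^{2} - 7 c^{2}\right) - 64}{7} = \frac{4}{7} - \frac{- 6 c^{2} - 64}{7} = \frac{4}{7} - \frac{-64 - 6 c^{2}}{7} = \frac{4}{7} + \left(\frac{64}{7} + \frac{6 c^{2}}{7}\right) = \frac{68}{7} + \frac{6 c^{2}}{7}$)
$\left(28073 + 47009\right) \left(W{\left(- 7 \left(-1 + 2\right),-58 \right)} + B{\left(170 \right)}\right) = \left(28073 + 47009\right) \left(37 + \left(\frac{68}{7} + \frac{6 \cdot 170^{2}}{7}\right)\right) = 75082 \left(37 + \left(\frac{68}{7} + \frac{6}{7} \cdot 28900\right)\right) = 75082 \left(37 + \left(\frac{68}{7} + \frac{173400}{7}\right)\right) = 75082 \left(37 + \frac{173468}{7}\right) = 75082 \cdot \frac{173727}{7} = 1863395802$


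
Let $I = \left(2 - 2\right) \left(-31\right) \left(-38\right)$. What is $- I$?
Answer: $0$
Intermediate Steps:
$I = 0$ ($I = 0 \left(-31\right) \left(-38\right) = 0 \left(-38\right) = 0$)
$- I = \left(-1\right) 0 = 0$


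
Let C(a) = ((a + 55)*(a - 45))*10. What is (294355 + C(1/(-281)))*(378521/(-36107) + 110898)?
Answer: 85234235970444282975/2851044827 ≈ 2.9896e+10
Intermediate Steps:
C(a) = 10*(-45 + a)*(55 + a) (C(a) = ((55 + a)*(-45 + a))*10 = ((-45 + a)*(55 + a))*10 = 10*(-45 + a)*(55 + a))
(294355 + C(1/(-281)))*(378521/(-36107) + 110898) = (294355 + (-24750 + 10*(1/(-281))² + 100/(-281)))*(378521/(-36107) + 110898) = (294355 + (-24750 + 10*(-1/281)² + 100*(-1/281)))*(378521*(-1/36107) + 110898) = (294355 + (-24750 + 10*(1/78961) - 100/281))*(-378521/36107 + 110898) = (294355 + (-24750 + 10/78961 - 100/281))*(4003815565/36107) = (294355 - 1954312840/78961)*(4003815565/36107) = (21288252315/78961)*(4003815565/36107) = 85234235970444282975/2851044827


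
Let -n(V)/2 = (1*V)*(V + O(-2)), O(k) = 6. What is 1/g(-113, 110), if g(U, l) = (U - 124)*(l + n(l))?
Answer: 1/6022170 ≈ 1.6605e-7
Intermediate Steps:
n(V) = -2*V*(6 + V) (n(V) = -2*1*V*(V + 6) = -2*V*(6 + V))
g(U, l) = (-124 + U)*(l - 2*l*(6 + l)) (g(U, l) = (U - 124)*(l - 2*l*(6 + l)) = (-124 + U)*(l - 2*l*(6 + l)))
1/g(-113, 110) = 1/(110*(1364 - 113 + 248*110 - 2*(-113)*(6 + 110))) = 1/(110*(1364 - 113 + 27280 - 2*(-113)*116)) = 1/(110*(1364 - 113 + 27280 + 26216)) = 1/(110*54747) = 1/6022170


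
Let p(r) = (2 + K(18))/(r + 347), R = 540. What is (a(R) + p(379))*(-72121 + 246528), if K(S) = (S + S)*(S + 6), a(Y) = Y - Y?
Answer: 75518231/363 ≈ 2.0804e+5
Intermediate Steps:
a(Y) = 0
K(S) = 2*S*(6 + S) (K(S) = (2*S)*(6 + S) = 2*S*(6 + S))
p(r) = 866/(347 + r) (p(r) = (2 + 2*18*(6 + 18))/(r + 347) = (2 + 2*18*24)/(347 + r) = (2 + 864)/(347 + r) = 866/(347 + r))
(a(R) + p(379))*(-72121 + 246528) = (0 + 866/(347 + 379))*(-72121 + 246528) = (0 + 866/726)*174407 = (0 + 866*(1/726))*174407 = (0 + 433/363)*174407 = (433/363)*174407 = 75518231/363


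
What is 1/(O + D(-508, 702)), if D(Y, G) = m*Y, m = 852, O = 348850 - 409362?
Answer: -1/493328 ≈ -2.0270e-6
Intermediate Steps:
O = -60512
D(Y, G) = 852*Y
1/(O + D(-508, 702)) = 1/(-60512 + 852*(-508)) = 1/(-60512 - 432816) = 1/(-493328) = -1/493328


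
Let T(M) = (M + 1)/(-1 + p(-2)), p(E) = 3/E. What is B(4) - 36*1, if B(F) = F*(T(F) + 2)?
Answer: -36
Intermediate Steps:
T(M) = -⅖ - 2*M/5 (T(M) = (M + 1)/(-1 + 3/(-2)) = (1 + M)/(-1 + 3*(-½)) = (1 + M)/(-1 - 3/2) = (1 + M)/(-5/2) = (1 + M)*(-⅖) = -⅖ - 2*M/5)
B(F) = F*(8/5 - 2*F/5) (B(F) = F*((-⅖ - 2*F/5) + 2) = F*(8/5 - 2*F/5))
B(4) - 36*1 = (⅖)*4*(4 - 1*4) - 36*1 = (⅖)*4*(4 - 4) - 36 = (⅖)*4*0 - 36 = 0 - 36 = -36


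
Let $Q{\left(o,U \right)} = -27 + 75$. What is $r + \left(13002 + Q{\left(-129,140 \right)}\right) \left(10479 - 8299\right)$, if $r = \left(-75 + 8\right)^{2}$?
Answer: $28453489$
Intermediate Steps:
$Q{\left(o,U \right)} = 48$
$r = 4489$ ($r = \left(-67\right)^{2} = 4489$)
$r + \left(13002 + Q{\left(-129,140 \right)}\right) \left(10479 - 8299\right) = 4489 + \left(13002 + 48\right) \left(10479 - 8299\right) = 4489 + 13050 \cdot 2180 = 4489 + 28449000 = 28453489$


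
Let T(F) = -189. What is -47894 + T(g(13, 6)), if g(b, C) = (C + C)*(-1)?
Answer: -48083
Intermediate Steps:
g(b, C) = -2*C (g(b, C) = (2*C)*(-1) = -2*C)
-47894 + T(g(13, 6)) = -47894 - 189 = -48083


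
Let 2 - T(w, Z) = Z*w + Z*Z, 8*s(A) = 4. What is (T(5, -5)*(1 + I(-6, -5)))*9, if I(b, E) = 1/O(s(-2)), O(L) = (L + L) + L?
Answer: 30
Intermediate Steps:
s(A) = ½ (s(A) = (⅛)*4 = ½)
T(w, Z) = 2 - Z² - Z*w (T(w, Z) = 2 - (Z*w + Z*Z) = 2 - (Z*w + Z²) = 2 - (Z² + Z*w) = 2 + (-Z² - Z*w) = 2 - Z² - Z*w)
O(L) = 3*L (O(L) = 2*L + L = 3*L)
I(b, E) = ⅔ (I(b, E) = 1/(3*(½)) = 1/(3/2) = ⅔)
(T(5, -5)*(1 + I(-6, -5)))*9 = ((2 - 1*(-5)² - 1*(-5)*5)*(1 + ⅔))*9 = ((2 - 1*25 + 25)*(5/3))*9 = ((2 - 25 + 25)*(5/3))*9 = (2*(5/3))*9 = (10/3)*9 = 30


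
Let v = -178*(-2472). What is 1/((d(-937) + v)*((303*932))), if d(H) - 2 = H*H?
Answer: 1/372194256852 ≈ 2.6868e-12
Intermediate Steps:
v = 440016
d(H) = 2 + H**2 (d(H) = 2 + H*H = 2 + H**2)
1/((d(-937) + v)*((303*932))) = 1/(((2 + (-937)**2) + 440016)*((303*932))) = 1/(((2 + 877969) + 440016)*282396) = (1/282396)/(877971 + 440016) = (1/282396)/1317987 = (1/1317987)*(1/282396) = 1/372194256852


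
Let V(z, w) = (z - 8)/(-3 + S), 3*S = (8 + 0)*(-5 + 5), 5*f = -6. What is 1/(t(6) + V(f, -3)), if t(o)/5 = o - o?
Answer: 15/46 ≈ 0.32609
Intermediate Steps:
f = -6/5 (f = (1/5)*(-6) = -6/5 ≈ -1.2000)
S = 0 (S = ((8 + 0)*(-5 + 5))/3 = (8*0)/3 = (1/3)*0 = 0)
t(o) = 0 (t(o) = 5*(o - o) = 5*0 = 0)
V(z, w) = 8/3 - z/3 (V(z, w) = (z - 8)/(-3 + 0) = (-8 + z)/(-3) = (-8 + z)*(-1/3) = 8/3 - z/3)
1/(t(6) + V(f, -3)) = 1/(0 + (8/3 - 1/3*(-6/5))) = 1/(0 + (8/3 + 2/5)) = 1/(0 + 46/15) = 1/(46/15) = 15/46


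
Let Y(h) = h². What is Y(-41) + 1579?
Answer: 3260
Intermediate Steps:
Y(-41) + 1579 = (-41)² + 1579 = 1681 + 1579 = 3260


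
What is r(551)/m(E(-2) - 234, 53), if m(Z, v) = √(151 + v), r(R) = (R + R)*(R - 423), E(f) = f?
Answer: 70528*√51/51 ≈ 9875.9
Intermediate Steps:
r(R) = 2*R*(-423 + R) (r(R) = (2*R)*(-423 + R) = 2*R*(-423 + R))
r(551)/m(E(-2) - 234, 53) = (2*551*(-423 + 551))/(√(151 + 53)) = (2*551*128)/(√204) = 141056/((2*√51)) = 141056*(√51/102) = 70528*√51/51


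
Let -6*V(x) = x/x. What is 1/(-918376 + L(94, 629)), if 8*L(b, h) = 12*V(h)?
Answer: -4/3673505 ≈ -1.0889e-6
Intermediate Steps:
V(x) = -⅙ (V(x) = -x/(6*x) = -⅙*1 = -⅙)
L(b, h) = -¼ (L(b, h) = (12*(-⅙))/8 = (⅛)*(-2) = -¼)
1/(-918376 + L(94, 629)) = 1/(-918376 - ¼) = 1/(-3673505/4) = -4/3673505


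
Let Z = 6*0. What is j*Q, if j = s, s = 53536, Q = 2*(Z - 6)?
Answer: -642432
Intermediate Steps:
Z = 0
Q = -12 (Q = 2*(0 - 6) = 2*(-6) = -12)
j = 53536
j*Q = 53536*(-12) = -642432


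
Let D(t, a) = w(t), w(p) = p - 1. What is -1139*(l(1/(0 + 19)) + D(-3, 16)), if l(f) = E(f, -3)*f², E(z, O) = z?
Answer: 31248465/6859 ≈ 4555.8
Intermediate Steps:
w(p) = -1 + p
D(t, a) = -1 + t
l(f) = f³ (l(f) = f*f² = f³)
-1139*(l(1/(0 + 19)) + D(-3, 16)) = -1139*((1/(0 + 19))³ + (-1 - 3)) = -1139*((1/19)³ - 4) = -1139*(1/6859 - 4) = -1139*(-27435/6859) = 31248465/6859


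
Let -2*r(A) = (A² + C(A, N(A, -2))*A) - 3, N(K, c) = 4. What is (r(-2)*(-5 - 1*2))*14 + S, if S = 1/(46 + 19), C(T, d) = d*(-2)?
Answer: 54146/65 ≈ 833.02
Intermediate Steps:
C(T, d) = -2*d
r(A) = 3/2 + 4*A - A²/2 (r(A) = -((A² + (-2*4)*A) - 3)/2 = -((A² - 8*A) - 3)/2 = -(-3 + A² - 8*A)/2 = 3/2 + 4*A - A²/2)
S = 1/65 ≈ 0.015385
(r(-2)*(-5 - 1*2))*14 + S = ((3/2 + 4*(-2) - ½*(-2)²)*(-5 - 1*2))*14 + 1/65 = ((3/2 - 8 - ½*4)*(-5 - 2))*14 + 1/65 = ((3/2 - 8 - 2)*(-7))*14 + 1/65 = -17/2*(-7)*14 + 1/65 = (119/2)*14 + 1/65 = 833 + 1/65 = 54146/65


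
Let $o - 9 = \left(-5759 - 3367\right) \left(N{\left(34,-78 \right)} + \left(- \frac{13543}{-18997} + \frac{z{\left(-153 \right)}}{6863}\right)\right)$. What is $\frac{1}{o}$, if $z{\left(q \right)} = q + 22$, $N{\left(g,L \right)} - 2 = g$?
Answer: $- \frac{130376411}{43657681776849} \approx -2.9863 \cdot 10^{-6}$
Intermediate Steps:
$N{\left(g,L \right)} = 2 + g$
$z{\left(q \right)} = 22 + q$
$o = - \frac{43657681776849}{130376411}$ ($o = 9 + \left(-5759 - 3367\right) \left(\left(2 + 34\right) + \left(- \frac{13543}{-18997} + \frac{22 - 153}{6863}\right)\right) = 9 - 9126 \left(36 - - \frac{90457002}{130376411}\right) = 9 - 9126 \left(36 + \left(\frac{13543}{18997} - \frac{131}{6863}\right)\right) = 9 - 9126 \left(36 + \frac{90457002}{130376411}\right) = 9 - \frac{43658855164548}{130376411} = - \frac{43657681776849}{130376411} \approx -3.3486 \cdot 10^{5}$)
$\frac{1}{o} = \frac{1}{- \frac{43657681776849}{130376411}} = - \frac{130376411}{43657681776849}$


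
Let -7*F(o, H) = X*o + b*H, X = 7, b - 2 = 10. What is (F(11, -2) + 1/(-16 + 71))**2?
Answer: 8456464/148225 ≈ 57.052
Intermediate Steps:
b = 12 (b = 2 + 10 = 12)
F(o, H) = -o - 12*H/7 (F(o, H) = -(7*o + 12*H)/7 = -o - 12*H/7)
(F(11, -2) + 1/(-16 + 71))**2 = ((-1*11 - 12/7*(-2)) + 1/(-16 + 71))**2 = ((-11 + 24/7) + 1/55)**2 = (-53/7 + 1/55)**2 = (-2908/385)**2 = 8456464/148225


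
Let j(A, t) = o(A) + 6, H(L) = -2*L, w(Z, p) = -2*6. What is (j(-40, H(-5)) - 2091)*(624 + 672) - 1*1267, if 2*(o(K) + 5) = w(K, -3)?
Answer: -2717683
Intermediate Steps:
w(Z, p) = -12
o(K) = -11 (o(K) = -5 + (½)*(-12) = -5 - 6 = -11)
j(A, t) = -5 (j(A, t) = -11 + 6 = -5)
(j(-40, H(-5)) - 2091)*(624 + 672) - 1*1267 = (-5 - 2091)*(624 + 672) - 1*1267 = -2096*1296 - 1267 = -2716416 - 1267 = -2717683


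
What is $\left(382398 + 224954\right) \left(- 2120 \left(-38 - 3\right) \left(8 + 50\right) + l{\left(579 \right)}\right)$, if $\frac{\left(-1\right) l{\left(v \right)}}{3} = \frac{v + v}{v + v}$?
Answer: $3061878256664$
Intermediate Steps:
$l{\left(v \right)} = -3$ ($l{\left(v \right)} = - 3 \frac{v + v}{v + v} = - 3 \frac{2 v}{2 v} = - 3 \cdot 2 v \frac{1}{2 v} = \left(-3\right) 1 = -3$)
$\left(382398 + 224954\right) \left(- 2120 \left(-38 - 3\right) \left(8 + 50\right) + l{\left(579 \right)}\right) = \left(382398 + 224954\right) \left(- 2120 \left(-38 - 3\right) \left(8 + 50\right) - 3\right) = 607352 \left(- 2120 \left(\left(-41\right) 58\right) - 3\right) = 607352 \left(\left(-2120\right) \left(-2378\right) - 3\right) = 607352 \left(5041360 - 3\right) = 607352 \cdot 5041357 = 3061878256664$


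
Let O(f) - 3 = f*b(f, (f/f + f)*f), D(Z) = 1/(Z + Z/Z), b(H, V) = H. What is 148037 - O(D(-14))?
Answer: 25017745/169 ≈ 1.4803e+5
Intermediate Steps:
D(Z) = 1/(1 + Z) (D(Z) = 1/(Z + 1) = 1/(1 + Z))
O(f) = 3 + f**2 (O(f) = 3 + f*f = 3 + f**2)
148037 - O(D(-14)) = 148037 - (3 + (1/(1 - 14))**2) = 148037 - (3 + (1/(-13))**2) = 148037 - (3 + (-1/13)**2) = 148037 - (3 + 1/169) = 148037 - 1*508/169 = 148037 - 508/169 = 25017745/169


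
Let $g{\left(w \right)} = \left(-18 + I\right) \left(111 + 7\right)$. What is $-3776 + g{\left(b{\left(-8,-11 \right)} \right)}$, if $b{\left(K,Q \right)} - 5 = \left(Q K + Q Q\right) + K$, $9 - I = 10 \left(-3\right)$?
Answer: $-1298$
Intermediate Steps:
$I = 39$ ($I = 9 - 10 \left(-3\right) = 9 - -30 = 9 + 30 = 39$)
$b{\left(K,Q \right)} = 5 + K + Q^{2} + K Q$ ($b{\left(K,Q \right)} = 5 + \left(\left(Q K + Q Q\right) + K\right) = 5 + \left(\left(K Q + Q^{2}\right) + K\right) = 5 + \left(\left(Q^{2} + K Q\right) + K\right) = 5 + \left(K + Q^{2} + K Q\right) = 5 + K + Q^{2} + K Q$)
$g{\left(w \right)} = 2478$ ($g{\left(w \right)} = \left(-18 + 39\right) \left(111 + 7\right) = 21 \cdot 118 = 2478$)
$-3776 + g{\left(b{\left(-8,-11 \right)} \right)} = -3776 + 2478 = -1298$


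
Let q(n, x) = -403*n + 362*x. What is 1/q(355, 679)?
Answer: 1/102733 ≈ 9.7340e-6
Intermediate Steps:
1/q(355, 679) = 1/(-403*355 + 362*679) = 1/(-143065 + 245798) = 1/102733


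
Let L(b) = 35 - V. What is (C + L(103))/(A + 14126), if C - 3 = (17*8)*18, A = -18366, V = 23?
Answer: -2463/4240 ≈ -0.58090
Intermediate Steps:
C = 2451 (C = 3 + (17*8)*18 = 3 + 136*18 = 3 + 2448 = 2451)
L(b) = 12 (L(b) = 35 - 1*23 = 35 - 23 = 12)
(C + L(103))/(A + 14126) = (2451 + 12)/(-18366 + 14126) = 2463/(-4240) = 2463*(-1/4240) = -2463/4240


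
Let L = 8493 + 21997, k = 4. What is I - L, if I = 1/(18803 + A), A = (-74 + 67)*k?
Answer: -572449749/18775 ≈ -30490.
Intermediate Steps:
A = -28 (A = (-74 + 67)*4 = -7*4 = -28)
L = 30490
I = 1/18775 (I = 1/(18803 - 28) = 1/18775 ≈ 5.3262e-5)
I - L = 1/18775 - 1*30490 = 1/18775 - 30490 = -572449749/18775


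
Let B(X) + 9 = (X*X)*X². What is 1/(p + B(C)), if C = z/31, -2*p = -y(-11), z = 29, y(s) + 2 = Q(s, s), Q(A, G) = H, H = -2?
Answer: -923521/9451450 ≈ -0.097712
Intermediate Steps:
Q(A, G) = -2
y(s) = -4 (y(s) = -2 - 2 = -4)
p = -2 (p = -(-1)*(-4)/2 = -½*4 = -2)
C = 29/31 ≈ 0.93548
B(X) = -9 + X⁴ (B(X) = -9 + (X*X)*X² = -9 + X²*X² = -9 + X⁴)
1/(p + B(C)) = 1/(-2 + (-9 + (29/31)⁴)) = 1/(-2 + (-9 + 707281/923521)) = 1/(-2 - 7604408/923521) = 1/(-9451450/923521) = -923521/9451450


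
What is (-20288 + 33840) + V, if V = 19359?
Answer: 32911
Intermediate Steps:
(-20288 + 33840) + V = (-20288 + 33840) + 19359 = 13552 + 19359 = 32911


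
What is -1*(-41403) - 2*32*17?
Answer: 40315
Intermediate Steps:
-1*(-41403) - 2*32*17 = 41403 - 64*17 = 41403 - 1088 = 40315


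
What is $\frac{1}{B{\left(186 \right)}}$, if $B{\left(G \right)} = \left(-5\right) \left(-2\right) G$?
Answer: $\frac{1}{1860} \approx 0.00053763$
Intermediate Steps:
$B{\left(G \right)} = 10 G$
$\frac{1}{B{\left(186 \right)}} = \frac{1}{10 \cdot 186} = \frac{1}{1860}$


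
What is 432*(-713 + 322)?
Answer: -168912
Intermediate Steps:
432*(-713 + 322) = 432*(-391) = -168912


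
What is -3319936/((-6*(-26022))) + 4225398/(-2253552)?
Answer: -339223677217/14660482536 ≈ -23.139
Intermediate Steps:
-3319936/((-6*(-26022))) + 4225398/(-2253552) = -3319936/156132 + 4225398*(-1/2253552) = -3319936*1/156132 - 704233/375592 = -829984/39033 - 704233/375592 = -339223677217/14660482536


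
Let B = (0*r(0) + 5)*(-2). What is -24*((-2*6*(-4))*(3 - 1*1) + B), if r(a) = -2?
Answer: -2064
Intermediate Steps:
B = -10 (B = (0*(-2) + 5)*(-2) = (0 + 5)*(-2) = 5*(-2) = -10)
-24*((-2*6*(-4))*(3 - 1*1) + B) = -24*((-2*6*(-4))*(3 - 1*1) - 10) = -24*((-12*(-4))*(3 - 1) - 10) = -24*(48*2 - 10) = -24*(96 - 10) = -24*86 = -2064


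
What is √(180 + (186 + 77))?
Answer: √443 ≈ 21.048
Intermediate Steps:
√(180 + (186 + 77)) = √(180 + 263) = √443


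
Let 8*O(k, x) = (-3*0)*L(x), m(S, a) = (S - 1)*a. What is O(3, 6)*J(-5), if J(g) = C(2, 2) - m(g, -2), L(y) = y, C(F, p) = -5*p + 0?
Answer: 0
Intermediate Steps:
C(F, p) = -5*p
m(S, a) = a*(-1 + S) (m(S, a) = (-1 + S)*a = a*(-1 + S))
J(g) = -12 + 2*g (J(g) = -5*2 - (-2)*(-1 + g) = -10 - (2 - 2*g) = -10 + (-2 + 2*g) = -12 + 2*g)
O(k, x) = 0 (O(k, x) = ((-3*0)*x)/8 = (0*x)/8 = (1/8)*0 = 0)
O(3, 6)*J(-5) = 0*(-12 + 2*(-5)) = 0*(-12 - 10) = 0*(-22) = 0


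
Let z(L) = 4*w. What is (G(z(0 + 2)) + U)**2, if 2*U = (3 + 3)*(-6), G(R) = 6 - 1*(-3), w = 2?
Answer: 81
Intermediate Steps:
z(L) = 8 (z(L) = 4*2 = 8)
G(R) = 9 (G(R) = 6 + 3 = 9)
U = -18 (U = ((3 + 3)*(-6))/2 = (6*(-6))/2 = (1/2)*(-36) = -18)
(G(z(0 + 2)) + U)**2 = (9 - 18)**2 = (-9)**2 = 81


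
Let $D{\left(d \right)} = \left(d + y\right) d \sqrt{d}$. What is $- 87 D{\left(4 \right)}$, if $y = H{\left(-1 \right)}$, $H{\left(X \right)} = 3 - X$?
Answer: $-5568$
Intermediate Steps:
$y = 4$ ($y = 3 - -1 = 3 + 1 = 4$)
$D{\left(d \right)} = d^{\frac{3}{2}} \left(4 + d\right)$ ($D{\left(d \right)} = \left(d + 4\right) d \sqrt{d} = \left(4 + d\right) d^{\frac{3}{2}} = d^{\frac{3}{2}} \left(4 + d\right)$)
$- 87 D{\left(4 \right)} = - 87 \cdot 4^{\frac{3}{2}} \left(4 + 4\right) = - 87 \cdot 8 \cdot 8 = \left(-87\right) 64 = -5568$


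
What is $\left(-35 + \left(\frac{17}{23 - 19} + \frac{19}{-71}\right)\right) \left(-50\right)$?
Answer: $\frac{220225}{142} \approx 1550.9$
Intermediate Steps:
$\left(-35 + \left(\frac{17}{23 - 19} + \frac{19}{-71}\right)\right) \left(-50\right) = \left(-35 + \left(\frac{17}{23 - 19} + 19 \left(- \frac{1}{71}\right)\right)\right) \left(-50\right) = \left(-35 - \left(\frac{19}{71} - \frac{17}{4}\right)\right) \left(-50\right) = \left(-35 + \left(17 \cdot \frac{1}{4} - \frac{19}{71}\right)\right) \left(-50\right) = \left(-35 + \left(\frac{17}{4} - \frac{19}{71}\right)\right) \left(-50\right) = \left(-35 + \frac{1131}{284}\right) \left(-50\right) = \left(- \frac{8809}{284}\right) \left(-50\right) = \frac{220225}{142}$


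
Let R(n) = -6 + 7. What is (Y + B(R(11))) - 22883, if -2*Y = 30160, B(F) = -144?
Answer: -38107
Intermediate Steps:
R(n) = 1
Y = -15080 (Y = -1/2*30160 = -15080)
(Y + B(R(11))) - 22883 = (-15080 - 144) - 22883 = -15224 - 22883 = -38107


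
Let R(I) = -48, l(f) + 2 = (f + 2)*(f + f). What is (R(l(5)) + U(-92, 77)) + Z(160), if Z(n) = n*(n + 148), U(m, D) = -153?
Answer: 49079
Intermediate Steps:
l(f) = -2 + 2*f*(2 + f) (l(f) = -2 + (f + 2)*(f + f) = -2 + (2 + f)*(2*f) = -2 + 2*f*(2 + f))
Z(n) = n*(148 + n)
(R(l(5)) + U(-92, 77)) + Z(160) = (-48 - 153) + 160*(148 + 160) = -201 + 160*308 = -201 + 49280 = 49079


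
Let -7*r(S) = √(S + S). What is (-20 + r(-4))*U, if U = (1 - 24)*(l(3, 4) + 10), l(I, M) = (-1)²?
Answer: 5060 + 506*I*√2/7 ≈ 5060.0 + 102.23*I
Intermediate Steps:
l(I, M) = 1
U = -253 (U = (1 - 24)*(1 + 10) = -23*11 = -253)
r(S) = -√2*√S/7 (r(S) = -√(S + S)/7 = -√2*√S/7)
(-20 + r(-4))*U = (-20 - √2*√(-4)/7)*(-253) = (-20 - √2*2*I/7)*(-253) = (-20 - 2*I*√2/7)*(-253) = 5060 + 506*I*√2/7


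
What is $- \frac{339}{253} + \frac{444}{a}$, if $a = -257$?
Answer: $- \frac{199455}{65021} \approx -3.0675$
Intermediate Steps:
$- \frac{339}{253} + \frac{444}{a} = - \frac{339}{253} + \frac{444}{-257} = \left(-339\right) \frac{1}{253} + 444 \left(- \frac{1}{257}\right) = - \frac{339}{253} - \frac{444}{257} = - \frac{199455}{65021}$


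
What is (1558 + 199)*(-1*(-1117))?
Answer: 1962569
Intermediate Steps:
(1558 + 199)*(-1*(-1117)) = 1757*1117 = 1962569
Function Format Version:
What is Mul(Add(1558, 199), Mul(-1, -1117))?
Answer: 1962569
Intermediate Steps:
Mul(Add(1558, 199), Mul(-1, -1117)) = Mul(1757, 1117) = 1962569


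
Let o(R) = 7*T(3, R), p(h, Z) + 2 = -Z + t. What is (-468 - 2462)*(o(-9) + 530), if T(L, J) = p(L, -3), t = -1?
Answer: -1552900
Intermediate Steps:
p(h, Z) = -3 - Z (p(h, Z) = -2 + (-Z - 1) = -2 + (-1 - Z) = -3 - Z)
T(L, J) = 0 (T(L, J) = -3 - 1*(-3) = -3 + 3 = 0)
o(R) = 0 (o(R) = 7*0 = 0)
(-468 - 2462)*(o(-9) + 530) = (-468 - 2462)*(0 + 530) = -2930*530 = -1552900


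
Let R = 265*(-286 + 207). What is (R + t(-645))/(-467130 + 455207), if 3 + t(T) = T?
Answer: 21583/11923 ≈ 1.8102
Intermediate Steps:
t(T) = -3 + T
R = -20935 (R = 265*(-79) = -20935)
(R + t(-645))/(-467130 + 455207) = (-20935 + (-3 - 645))/(-467130 + 455207) = (-20935 - 648)/(-11923) = -21583*(-1/11923) = 21583/11923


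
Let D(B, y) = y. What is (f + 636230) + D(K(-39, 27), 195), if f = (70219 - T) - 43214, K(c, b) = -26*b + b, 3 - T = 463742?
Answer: 1127169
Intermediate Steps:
T = -463739 (T = 3 - 1*463742 = 3 - 463742 = -463739)
K(c, b) = -25*b
f = 490744 (f = (70219 - 1*(-463739)) - 43214 = (70219 + 463739) - 43214 = 533958 - 43214 = 490744)
(f + 636230) + D(K(-39, 27), 195) = (490744 + 636230) + 195 = 1126974 + 195 = 1127169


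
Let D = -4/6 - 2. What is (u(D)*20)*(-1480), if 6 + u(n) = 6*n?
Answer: 651200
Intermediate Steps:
D = -8/3 (D = -4*⅙ - 2 = -⅔ - 2 = -8/3 ≈ -2.6667)
u(n) = -6 + 6*n
(u(D)*20)*(-1480) = ((-6 + 6*(-8/3))*20)*(-1480) = ((-6 - 16)*20)*(-1480) = -22*20*(-1480) = -440*(-1480) = 651200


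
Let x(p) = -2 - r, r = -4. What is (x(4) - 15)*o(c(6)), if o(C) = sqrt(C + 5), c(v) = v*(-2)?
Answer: -13*I*sqrt(7) ≈ -34.395*I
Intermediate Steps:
c(v) = -2*v
x(p) = 2 (x(p) = -2 - 1*(-4) = -2 + 4 = 2)
o(C) = sqrt(5 + C)
(x(4) - 15)*o(c(6)) = (2 - 15)*sqrt(5 - 2*6) = -13*sqrt(5 - 12) = -13*I*sqrt(7)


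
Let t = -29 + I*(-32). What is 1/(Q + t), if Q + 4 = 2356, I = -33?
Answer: 1/3379 ≈ 0.00029595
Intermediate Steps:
Q = 2352 (Q = -4 + 2356 = 2352)
t = 1027 (t = -29 - 33*(-32) = -29 + 1056 = 1027)
1/(Q + t) = 1/(2352 + 1027) = 1/3379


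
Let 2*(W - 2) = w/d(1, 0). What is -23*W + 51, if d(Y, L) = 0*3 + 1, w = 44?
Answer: -501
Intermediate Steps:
d(Y, L) = 1 (d(Y, L) = 0 + 1 = 1)
W = 24 (W = 2 + (44/1)/2 = 2 + (44*1)/2 = 2 + (1/2)*44 = 2 + 22 = 24)
-23*W + 51 = -23*24 + 51 = -552 + 51 = -501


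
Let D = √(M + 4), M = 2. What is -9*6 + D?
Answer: -54 + √6 ≈ -51.551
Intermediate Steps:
D = √6 (D = √(2 + 4) = √6 ≈ 2.4495)
-9*6 + D = -9*6 + √6 = -54 + √6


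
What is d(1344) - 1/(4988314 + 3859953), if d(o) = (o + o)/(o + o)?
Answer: 8848266/8848267 ≈ 1.0000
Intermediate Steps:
d(o) = 1 (d(o) = (2*o)/((2*o)) = (2*o)*(1/(2*o)) = 1)
d(1344) - 1/(4988314 + 3859953) = 1 - 1/(4988314 + 3859953) = 1 - 1/8848267 = 8848266/8848267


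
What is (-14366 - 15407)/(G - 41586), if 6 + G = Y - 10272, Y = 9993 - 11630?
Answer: 29773/53501 ≈ 0.55649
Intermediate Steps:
Y = -1637
G = -11915 (G = -6 + (-1637 - 10272) = -6 - 11909 = -11915)
(-14366 - 15407)/(G - 41586) = (-14366 - 15407)/(-11915 - 41586) = -29773/(-53501) = -29773*(-1/53501) = 29773/53501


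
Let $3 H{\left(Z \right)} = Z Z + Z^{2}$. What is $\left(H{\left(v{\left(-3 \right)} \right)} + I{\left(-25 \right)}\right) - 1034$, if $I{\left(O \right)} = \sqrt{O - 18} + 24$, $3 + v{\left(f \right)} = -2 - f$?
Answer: $- \frac{3022}{3} + i \sqrt{43} \approx -1007.3 + 6.5574 i$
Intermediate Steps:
$v{\left(f \right)} = -5 - f$ ($v{\left(f \right)} = -3 - \left(2 + f\right) = -5 - f$)
$I{\left(O \right)} = 24 + \sqrt{-18 + O}$ ($I{\left(O \right)} = \sqrt{-18 + O} + 24 = 24 + \sqrt{-18 + O}$)
$H{\left(Z \right)} = \frac{2 Z^{2}}{3}$ ($H{\left(Z \right)} = \frac{Z Z + Z^{2}}{3} = \frac{Z^{2} + Z^{2}}{3} = \frac{2 Z^{2}}{3}$)
$\left(H{\left(v{\left(-3 \right)} \right)} + I{\left(-25 \right)}\right) - 1034 = \left(\frac{2 \left(-5 - -3\right)^{2}}{3} + \left(24 + \sqrt{-18 - 25}\right)\right) - 1034 = \left(\frac{2 \left(-5 + 3\right)^{2}}{3} + \left(24 + \sqrt{-43}\right)\right) - 1034 = \left(\frac{2 \left(-2\right)^{2}}{3} + \left(24 + i \sqrt{43}\right)\right) - 1034 = \left(\frac{2}{3} \cdot 4 + \left(24 + i \sqrt{43}\right)\right) - 1034 = \left(\frac{8}{3} + \left(24 + i \sqrt{43}\right)\right) - 1034 = \left(\frac{80}{3} + i \sqrt{43}\right) - 1034 = - \frac{3022}{3} + i \sqrt{43}$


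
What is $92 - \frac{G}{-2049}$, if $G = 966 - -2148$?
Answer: $\frac{63874}{683} \approx 93.52$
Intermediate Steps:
$G = 3114$ ($G = 966 + 2148 = 3114$)
$92 - \frac{G}{-2049} = 92 - \frac{3114}{-2049} = 92 - 3114 \left(- \frac{1}{2049}\right) = 92 - - \frac{1038}{683} = 92 + \frac{1038}{683} = \frac{63874}{683}$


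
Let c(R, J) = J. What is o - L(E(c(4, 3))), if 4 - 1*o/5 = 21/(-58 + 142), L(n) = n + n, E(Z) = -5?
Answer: 115/4 ≈ 28.750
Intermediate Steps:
L(n) = 2*n
o = 75/4 (o = 20 - 105/(-58 + 142) = 20 - 105/84 = 20 - 5*¼ = 20 - 5/4 = 75/4 ≈ 18.750)
o - L(E(c(4, 3))) = 75/4 - 2*(-5) = 75/4 - 1*(-10) = 75/4 + 10 = 115/4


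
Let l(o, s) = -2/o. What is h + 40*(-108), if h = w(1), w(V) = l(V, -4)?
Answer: -4322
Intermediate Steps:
w(V) = -2/V
h = -2 (h = -2/1 = -2*1 = -2)
h + 40*(-108) = -2 + 40*(-108) = -2 - 4320 = -4322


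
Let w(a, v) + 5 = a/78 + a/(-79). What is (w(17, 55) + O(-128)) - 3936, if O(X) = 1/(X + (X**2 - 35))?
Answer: -131305883921/33317934 ≈ -3941.0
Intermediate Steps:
O(X) = 1/(-35 + X + X**2) (O(X) = 1/(X + (-35 + X**2)) = 1/(-35 + X + X**2))
w(a, v) = -5 + a/6162 (w(a, v) = -5 + (a/78 + a/(-79)) = -5 + (a*(1/78) + a*(-1/79)) = -5 + (a/78 - a/79) = -5 + a/6162)
(w(17, 55) + O(-128)) - 3936 = ((-5 + (1/6162)*17) + 1/(-35 - 128 + (-128)**2)) - 3936 = ((-5 + 17/6162) + 1/(-35 - 128 + 16384)) - 3936 = (-30793/6162 + 1/16221) - 3936 = -166495697/33317934 - 3936 = -131305883921/33317934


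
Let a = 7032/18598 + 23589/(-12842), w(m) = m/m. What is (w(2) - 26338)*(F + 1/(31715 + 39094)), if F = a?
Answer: 108288301642896347/2818617342074 ≈ 38419.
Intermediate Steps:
w(m) = 1
a = -174201639/119417758 (a = 7032*(1/18598) + 23589*(-1/12842) = 3516/9299 - 23589/12842 = -174201639/119417758 ≈ -1.4588)
F = -174201639/119417758 ≈ -1.4588
(w(2) - 26338)*(F + 1/(31715 + 39094)) = (1 - 26338)*(-174201639/119417758 + 1/(31715 + 39094)) = -26337*(-174201639/119417758 + 1/70809) = -26337*(-12334924438193/8455852026222) = 108288301642896347/2818617342074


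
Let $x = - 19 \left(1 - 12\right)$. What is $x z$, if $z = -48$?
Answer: $-10032$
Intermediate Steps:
$x = 209$ ($x = - 19 \left(1 - 12\right) = \left(-19\right) \left(-11\right) = 209$)
$x z = 209 \left(-48\right) = -10032$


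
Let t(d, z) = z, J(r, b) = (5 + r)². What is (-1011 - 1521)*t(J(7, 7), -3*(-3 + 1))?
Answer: -15192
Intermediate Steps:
(-1011 - 1521)*t(J(7, 7), -3*(-3 + 1)) = (-1011 - 1521)*(-3*(-3 + 1)) = -(-7596)*(-2) = -2532*6 = -15192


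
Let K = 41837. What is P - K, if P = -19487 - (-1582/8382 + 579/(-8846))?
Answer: -2273491164089/37073586 ≈ -61324.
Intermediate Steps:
P = -722443546607/37073586 (P = -19487 - (-1582*1/8382 + 579*(-1/8846)) = -19487 - (-791/4191 - 579/8846) = -19487 - 1*(-9423775/37073586) = -19487 + 9423775/37073586 = -722443546607/37073586 ≈ -19487.)
P - K = -722443546607/37073586 - 1*41837 = -722443546607/37073586 - 41837 = -2273491164089/37073586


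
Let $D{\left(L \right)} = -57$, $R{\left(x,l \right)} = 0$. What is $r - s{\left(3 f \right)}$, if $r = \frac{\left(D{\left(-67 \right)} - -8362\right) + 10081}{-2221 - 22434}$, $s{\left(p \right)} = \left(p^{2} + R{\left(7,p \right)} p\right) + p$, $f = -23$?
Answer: $- \frac{115699646}{24655} \approx -4692.7$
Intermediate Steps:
$s{\left(p \right)} = p + p^{2}$ ($s{\left(p \right)} = \left(p^{2} + 0 p\right) + p = \left(p^{2} + 0\right) + p = p^{2} + p = p + p^{2}$)
$r = - \frac{18386}{24655}$ ($r = \frac{\left(-57 - -8362\right) + 10081}{-2221 - 22434} = \frac{\left(-57 + 8362\right) + 10081}{-24655} = \left(8305 + 10081\right) \left(- \frac{1}{24655}\right) = 18386 \left(- \frac{1}{24655}\right) = - \frac{18386}{24655} \approx -0.74573$)
$r - s{\left(3 f \right)} = - \frac{18386}{24655} - 3 \left(-23\right) \left(1 + 3 \left(-23\right)\right) = - \frac{18386}{24655} - - 69 \left(1 - 69\right) = - \frac{18386}{24655} - \left(-69\right) \left(-68\right) = - \frac{18386}{24655} - 4692 = - \frac{115699646}{24655}$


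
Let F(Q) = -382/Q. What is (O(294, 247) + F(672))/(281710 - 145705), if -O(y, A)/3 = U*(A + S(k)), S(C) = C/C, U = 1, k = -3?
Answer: -50035/9139536 ≈ -0.0054746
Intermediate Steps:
S(C) = 1
O(y, A) = -3 - 3*A (O(y, A) = -3*(A + 1) = -3*(1 + A) = -3 - 3*A)
(O(294, 247) + F(672))/(281710 - 145705) = ((-3 - 3*247) - 382/672)/(281710 - 145705) = ((-3 - 741) - 382*1/672)/136005 = (-744 - 191/336)*(1/136005) = -250175/336*1/136005 = -50035/9139536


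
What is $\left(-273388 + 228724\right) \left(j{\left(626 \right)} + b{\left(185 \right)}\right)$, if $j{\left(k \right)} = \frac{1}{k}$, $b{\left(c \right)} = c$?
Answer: $- \frac{2586291252}{313} \approx -8.2629 \cdot 10^{6}$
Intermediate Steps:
$\left(-273388 + 228724\right) \left(j{\left(626 \right)} + b{\left(185 \right)}\right) = \left(-273388 + 228724\right) \left(\frac{1}{626} + 185\right) = - 44664 \left(\frac{1}{626} + 185\right) = \left(-44664\right) \frac{115811}{626} = - \frac{2586291252}{313}$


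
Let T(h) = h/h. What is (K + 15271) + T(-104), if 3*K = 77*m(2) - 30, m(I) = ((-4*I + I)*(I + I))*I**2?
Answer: 12798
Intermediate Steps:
T(h) = 1
m(I) = -6*I**4 (m(I) = ((-3*I)*(2*I))*I**2 = (-6*I**2)*I**2 = -6*I**4)
K = -2474 (K = (77*(-6*2**4) - 30)/3 = (77*(-6*16) - 30)/3 = (77*(-96) - 30)/3 = (-7392 - 30)/3 = (1/3)*(-7422) = -2474)
(K + 15271) + T(-104) = (-2474 + 15271) + 1 = 12797 + 1 = 12798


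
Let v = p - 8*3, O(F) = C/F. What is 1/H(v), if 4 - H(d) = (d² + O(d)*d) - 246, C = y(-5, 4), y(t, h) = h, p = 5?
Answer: -1/115 ≈ -0.0086956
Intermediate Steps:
C = 4
O(F) = 4/F
v = -19 (v = 5 - 8*3 = 5 - 24 = -19)
H(d) = 246 - d² (H(d) = 4 - ((d² + (4/d)*d) - 246) = 4 - ((d² + 4) - 246) = 4 - ((4 + d²) - 246) = 4 - (-242 + d²) = 4 + (242 - d²) = 246 - d²)
1/H(v) = 1/(246 - 1*(-19)²) = 1/(246 - 1*361) = 1/(246 - 361) = 1/(-115) = -1/115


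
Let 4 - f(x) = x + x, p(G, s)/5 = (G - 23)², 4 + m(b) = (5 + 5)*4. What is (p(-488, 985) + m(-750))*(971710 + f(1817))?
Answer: 1263964939280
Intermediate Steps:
m(b) = 36 (m(b) = -4 + (5 + 5)*4 = -4 + 10*4 = -4 + 40 = 36)
p(G, s) = 5*(-23 + G)² (p(G, s) = 5*(G - 23)² = 5*(-23 + G)²)
f(x) = 4 - 2*x (f(x) = 4 - (x + x) = 4 - 2*x)
(p(-488, 985) + m(-750))*(971710 + f(1817)) = (5*(-23 - 488)² + 36)*(971710 + (4 - 2*1817)) = (5*(-511)² + 36)*(971710 + (4 - 3634)) = (5*261121 + 36)*(971710 - 3630) = (1305605 + 36)*968080 = 1305641*968080 = 1263964939280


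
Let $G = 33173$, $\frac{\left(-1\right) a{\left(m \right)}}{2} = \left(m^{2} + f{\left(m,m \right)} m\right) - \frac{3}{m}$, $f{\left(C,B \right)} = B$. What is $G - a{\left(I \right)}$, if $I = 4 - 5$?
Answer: $33183$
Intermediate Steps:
$I = -1$ ($I = 4 - 5 = -1$)
$a{\left(m \right)} = - 4 m^{2} + \frac{6}{m}$ ($a{\left(m \right)} = - 2 \left(\left(m^{2} + m m\right) - \frac{3}{m}\right) = - 2 \left(\left(m^{2} + m^{2}\right) - \frac{3}{m}\right) = - 2 \left(2 m^{2} - \frac{3}{m}\right) = - 2 \left(- \frac{3}{m} + 2 m^{2}\right) = - 4 m^{2} + \frac{6}{m}$)
$G - a{\left(I \right)} = 33173 - \frac{2 \left(3 - 2 \left(-1\right)^{3}\right)}{-1} = 33173 - 2 \left(-1\right) \left(3 - -2\right) = 33173 - 2 \left(-1\right) \left(3 + 2\right) = 33173 - 2 \left(-1\right) 5 = 33173 - -10 = 33173 + 10 = 33183$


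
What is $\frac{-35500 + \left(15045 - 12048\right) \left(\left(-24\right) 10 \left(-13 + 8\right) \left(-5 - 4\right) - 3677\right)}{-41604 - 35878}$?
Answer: $\frac{43423069}{77482} \approx 560.43$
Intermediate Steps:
$\frac{-35500 + \left(15045 - 12048\right) \left(\left(-24\right) 10 \left(-13 + 8\right) \left(-5 - 4\right) - 3677\right)}{-41604 - 35878} = \frac{-35500 + 2997 \left(- 240 \left(\left(-5\right) \left(-9\right)\right) - 3677\right)}{-77482} = \left(-35500 + 2997 \left(\left(-240\right) 45 - 3677\right)\right) \left(- \frac{1}{77482}\right) = \left(-35500 + 2997 \left(-10800 - 3677\right)\right) \left(- \frac{1}{77482}\right) = \left(-35500 + 2997 \left(-14477\right)\right) \left(- \frac{1}{77482}\right) = \left(-35500 - 43387569\right) \left(- \frac{1}{77482}\right) = \left(-43423069\right) \left(- \frac{1}{77482}\right) = \frac{43423069}{77482}$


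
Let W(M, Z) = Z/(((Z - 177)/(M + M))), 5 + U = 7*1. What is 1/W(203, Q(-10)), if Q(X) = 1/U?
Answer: -353/406 ≈ -0.86946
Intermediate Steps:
U = 2 (U = -5 + 7*1 = -5 + 7 = 2)
Q(X) = 1/2
W(M, Z) = 2*M*Z/(-177 + Z) (W(M, Z) = Z/(((-177 + Z)/((2*M)))) = Z/(((-177 + Z)*(1/(2*M)))) = Z/(((-177 + Z)/(2*M))) = Z*(2*M/(-177 + Z)) = 2*M*Z/(-177 + Z))
1/W(203, Q(-10)) = 1/(2*203*(1/2)/(-177 + 1/2)) = 1/(2*203*(1/2)/(-353/2)) = 1/(2*203*(1/2)*(-2/353)) = 1/(-406/353) = -353/406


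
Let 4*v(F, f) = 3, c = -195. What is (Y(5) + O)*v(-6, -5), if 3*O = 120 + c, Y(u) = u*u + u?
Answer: 15/4 ≈ 3.7500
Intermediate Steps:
v(F, f) = 3/4 (v(F, f) = (1/4)*3 = 3/4)
Y(u) = u + u**2 (Y(u) = u**2 + u = u + u**2)
O = -25 (O = (120 - 195)/3 = (1/3)*(-75) = -25)
(Y(5) + O)*v(-6, -5) = (5*(1 + 5) - 25)*(3/4) = (5*6 - 25)*(3/4) = (30 - 25)*(3/4) = 5*(3/4) = 15/4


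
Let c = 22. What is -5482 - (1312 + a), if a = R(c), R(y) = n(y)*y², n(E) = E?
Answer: -17442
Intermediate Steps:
R(y) = y³ (R(y) = y*y² = y³)
a = 10648 (a = 22³ = 10648)
-5482 - (1312 + a) = -5482 - (1312 + 10648) = -5482 - 1*11960 = -5482 - 11960 = -17442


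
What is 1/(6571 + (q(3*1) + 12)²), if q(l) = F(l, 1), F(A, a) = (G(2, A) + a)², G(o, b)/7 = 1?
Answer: 1/12347 ≈ 8.0991e-5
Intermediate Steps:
G(o, b) = 7 (G(o, b) = 7*1 = 7)
F(A, a) = (7 + a)²
q(l) = 64 (q(l) = (7 + 1)² = 8² = 64)
1/(6571 + (q(3*1) + 12)²) = 1/(6571 + (64 + 12)²) = 1/(6571 + 76²) = 1/(6571 + 5776) = 1/12347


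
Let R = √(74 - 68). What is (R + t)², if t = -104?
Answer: (104 - √6)² ≈ 10313.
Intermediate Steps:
R = √6 ≈ 2.4495
(R + t)² = (√6 - 104)² = (-104 + √6)²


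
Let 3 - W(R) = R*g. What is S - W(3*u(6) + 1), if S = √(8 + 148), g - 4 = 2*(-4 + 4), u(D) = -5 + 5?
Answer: 1 + 2*√39 ≈ 13.490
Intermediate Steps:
u(D) = 0
g = 4 (g = 4 + 2*(-4 + 4) = 4 + 2*0 = 4 + 0 = 4)
W(R) = 3 - 4*R (W(R) = 3 - R*4 = 3 - 4*R)
S = 2*√39 (S = √156 = 2*√39 ≈ 12.490)
S - W(3*u(6) + 1) = 2*√39 - (3 - 4*(3*0 + 1)) = 2*√39 - (3 - 4*(0 + 1)) = 2*√39 - (3 - 4*1) = 2*√39 - (3 - 4) = 2*√39 - 1*(-1) = 2*√39 + 1 = 1 + 2*√39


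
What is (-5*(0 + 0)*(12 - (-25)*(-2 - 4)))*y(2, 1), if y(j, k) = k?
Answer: 0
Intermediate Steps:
(-5*(0 + 0)*(12 - (-25)*(-2 - 4)))*y(2, 1) = -5*(0 + 0)*(12 - (-25)*(-2 - 4))*1 = -0*(12 - (-25)*(-6))*1 = -0*(12 - 5*30)*1 = -0*(12 - 150)*1 = -0*(-138)*1 = -5*0*1 = 0*1 = 0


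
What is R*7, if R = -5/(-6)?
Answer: 35/6 ≈ 5.8333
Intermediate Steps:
R = 5/6 (R = -5*(-1/6) = 5/6 ≈ 0.83333)
R*7 = (5/6)*7 = 35/6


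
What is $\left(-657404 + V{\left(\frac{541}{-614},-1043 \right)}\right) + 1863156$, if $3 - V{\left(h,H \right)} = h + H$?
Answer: $\frac{740974513}{614} \approx 1.2068 \cdot 10^{6}$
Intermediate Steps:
$V{\left(h,H \right)} = 3 - H - h$ ($V{\left(h,H \right)} = 3 - \left(h + H\right) = 3 - \left(H + h\right) = 3 - H - h$)
$\left(-657404 + V{\left(\frac{541}{-614},-1043 \right)}\right) + 1863156 = \left(-657404 - \left(-1046 - \frac{541}{614}\right)\right) + 1863156 = \left(-657404 + \left(3 + 1043 - 541 \left(- \frac{1}{614}\right)\right)\right) + 1863156 = \left(-657404 + \left(3 + 1043 - - \frac{541}{614}\right)\right) + 1863156 = \left(-657404 + \left(3 + 1043 + \frac{541}{614}\right)\right) + 1863156 = \left(-657404 + \frac{642785}{614}\right) + 1863156 = - \frac{403003271}{614} + 1863156 = \frac{740974513}{614}$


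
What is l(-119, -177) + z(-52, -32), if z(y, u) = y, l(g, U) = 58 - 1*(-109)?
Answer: 115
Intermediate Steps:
l(g, U) = 167 (l(g, U) = 58 + 109 = 167)
l(-119, -177) + z(-52, -32) = 167 - 52 = 115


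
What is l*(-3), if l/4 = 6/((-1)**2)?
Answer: -72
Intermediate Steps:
l = 24 (l = 4*(6/((-1)**2)) = 4*(6/1) = 4*(6*1) = 4*6 = 24)
l*(-3) = 24*(-3) = -72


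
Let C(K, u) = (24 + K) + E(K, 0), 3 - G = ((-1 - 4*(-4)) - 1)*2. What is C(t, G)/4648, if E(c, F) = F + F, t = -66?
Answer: -3/332 ≈ -0.0090361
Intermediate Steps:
E(c, F) = 2*F
G = -25 (G = 3 - ((-1 - 4*(-4)) - 1)*2 = 3 - ((-1 + 16) - 1)*2 = 3 - (15 - 1)*2 = 3 - 14*2 = 3 - 1*28 = 3 - 28 = -25)
C(K, u) = 24 + K (C(K, u) = (24 + K) + 2*0 = (24 + K) + 0 = 24 + K)
C(t, G)/4648 = (24 - 66)/4648 = -42*1/4648 = -3/332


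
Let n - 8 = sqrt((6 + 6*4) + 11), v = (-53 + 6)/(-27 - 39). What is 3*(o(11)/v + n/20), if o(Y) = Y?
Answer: 11172/235 + 3*sqrt(41)/20 ≈ 48.501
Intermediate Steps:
v = 47/66 (v = -47/(-66) = -47*(-1/66) = 47/66 ≈ 0.71212)
n = 8 + sqrt(41) (n = 8 + sqrt((6 + 6*4) + 11) = 8 + sqrt((6 + 24) + 11) = 8 + sqrt(30 + 11) = 8 + sqrt(41) ≈ 14.403)
3*(o(11)/v + n/20) = 3*(11/(47/66) + (8 + sqrt(41))/20) = 3*(11*(66/47) + (8 + sqrt(41))*(1/20)) = 3*(726/47 + (2/5 + sqrt(41)/20)) = 3*(3724/235 + sqrt(41)/20) = 11172/235 + 3*sqrt(41)/20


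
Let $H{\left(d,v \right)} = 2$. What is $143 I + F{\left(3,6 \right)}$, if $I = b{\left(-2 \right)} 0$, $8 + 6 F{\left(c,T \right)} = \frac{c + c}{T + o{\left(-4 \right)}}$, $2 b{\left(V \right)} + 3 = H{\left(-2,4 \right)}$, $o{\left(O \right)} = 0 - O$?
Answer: $- \frac{37}{30} \approx -1.2333$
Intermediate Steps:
$o{\left(O \right)} = - O$
$b{\left(V \right)} = - \frac{1}{2}$ ($b{\left(V \right)} = - \frac{3}{2} + \frac{1}{2} \cdot 2 = - \frac{3}{2} + 1 = - \frac{1}{2}$)
$F{\left(c,T \right)} = - \frac{4}{3} + \frac{c}{3 \left(4 + T\right)}$ ($F{\left(c,T \right)} = - \frac{4}{3} + \frac{\left(c + c\right) \frac{1}{T - -4}}{6} = - \frac{4}{3} + \frac{2 c \frac{1}{T + 4}}{6} = - \frac{4}{3} + \frac{2 c \frac{1}{4 + T}}{6} = - \frac{4}{3} + \frac{c}{3 \left(4 + T\right)}$)
$I = 0$ ($I = \left(- \frac{1}{2}\right) 0 = 0$)
$143 I + F{\left(3,6 \right)} = 143 \cdot 0 + \frac{-16 + 3 - 24}{3 \left(4 + 6\right)} = 0 + \frac{-16 + 3 - 24}{3 \cdot 10} = 0 + \frac{1}{3} \cdot \frac{1}{10} \left(-37\right) = 0 - \frac{37}{30} = - \frac{37}{30}$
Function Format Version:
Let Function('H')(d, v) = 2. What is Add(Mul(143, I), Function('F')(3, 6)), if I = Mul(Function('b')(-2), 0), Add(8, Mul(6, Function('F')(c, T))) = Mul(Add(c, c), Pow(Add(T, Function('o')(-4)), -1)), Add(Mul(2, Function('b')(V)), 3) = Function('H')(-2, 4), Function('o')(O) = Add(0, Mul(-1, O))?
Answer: Rational(-37, 30) ≈ -1.2333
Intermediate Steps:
Function('o')(O) = Mul(-1, O)
Function('b')(V) = Rational(-1, 2) (Function('b')(V) = Add(Rational(-3, 2), Mul(Rational(1, 2), 2)) = Add(Rational(-3, 2), 1) = Rational(-1, 2))
Function('F')(c, T) = Add(Rational(-4, 3), Mul(Rational(1, 3), c, Pow(Add(4, T), -1))) (Function('F')(c, T) = Add(Rational(-4, 3), Mul(Rational(1, 6), Mul(Add(c, c), Pow(Add(T, Mul(-1, -4)), -1)))) = Add(Rational(-4, 3), Mul(Rational(1, 6), Mul(Mul(2, c), Pow(Add(T, 4), -1)))) = Add(Rational(-4, 3), Mul(Rational(1, 6), Mul(Mul(2, c), Pow(Add(4, T), -1)))) = Add(Rational(-4, 3), Mul(Rational(1, 6), Mul(2, c, Pow(Add(4, T), -1)))) = Add(Rational(-4, 3), Mul(Rational(1, 3), c, Pow(Add(4, T), -1))))
I = 0 (I = Mul(Rational(-1, 2), 0) = 0)
Add(Mul(143, I), Function('F')(3, 6)) = Add(Mul(143, 0), Mul(Rational(1, 3), Pow(Add(4, 6), -1), Add(-16, 3, Mul(-4, 6)))) = Add(0, Mul(Rational(1, 3), Pow(10, -1), Add(-16, 3, -24))) = Add(0, Mul(Rational(1, 3), Rational(1, 10), -37)) = Add(0, Rational(-37, 30)) = Rational(-37, 30)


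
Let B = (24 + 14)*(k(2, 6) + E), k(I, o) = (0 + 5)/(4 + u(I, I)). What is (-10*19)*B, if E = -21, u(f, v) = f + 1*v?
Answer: 294215/2 ≈ 1.4711e+5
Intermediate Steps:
u(f, v) = f + v
k(I, o) = 5/(4 + 2*I) (k(I, o) = (0 + 5)/(4 + (I + I)) = 5/(4 + 2*I))
B = -3097/4 (B = (24 + 14)*(5/(2*(2 + 2)) - 21) = 38*((5/2)/4 - 21) = 38*((5/2)*(¼) - 21) = 38*(5/8 - 21) = 38*(-163/8) = -3097/4 ≈ -774.25)
(-10*19)*B = -10*19*(-3097/4) = -190*(-3097/4) = 294215/2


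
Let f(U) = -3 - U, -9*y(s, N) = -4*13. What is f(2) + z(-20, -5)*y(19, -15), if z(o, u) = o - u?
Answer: -275/3 ≈ -91.667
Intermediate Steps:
y(s, N) = 52/9 (y(s, N) = -(-4)*13/9 = -1/9*(-52) = 52/9)
f(2) + z(-20, -5)*y(19, -15) = (-3 - 1*2) + (-20 - 1*(-5))*(52/9) = (-3 - 2) + (-20 + 5)*(52/9) = -5 - 15*52/9 = -5 - 260/3 = -275/3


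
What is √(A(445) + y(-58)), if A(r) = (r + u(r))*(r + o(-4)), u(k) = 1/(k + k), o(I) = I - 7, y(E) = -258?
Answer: 3*√4243730485/445 ≈ 439.17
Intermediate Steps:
o(I) = -7 + I
u(k) = 1/(2*k)
A(r) = (-11 + r)*(r + 1/(2*r)) (A(r) = (r + 1/(2*r))*(r + (-7 - 4)) = (r + 1/(2*r))*(r - 11) = (r + 1/(2*r))*(-11 + r) = (-11 + r)*(r + 1/(2*r)))
√(A(445) + y(-58)) = √((½ + 445² - 11*445 - 11/2/445) - 258) = √((½ + 198025 - 4895 - 11/2*1/445) - 258) = √((½ + 198025 - 4895 - 11/890) - 258) = √(85943067/445 - 258) = √(85828257/445) = 3*√4243730485/445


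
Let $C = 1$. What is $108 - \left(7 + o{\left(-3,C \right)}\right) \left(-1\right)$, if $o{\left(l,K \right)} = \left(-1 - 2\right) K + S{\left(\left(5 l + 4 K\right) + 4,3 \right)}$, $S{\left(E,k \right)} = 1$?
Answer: $113$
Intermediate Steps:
$o{\left(l,K \right)} = 1 - 3 K$ ($o{\left(l,K \right)} = \left(-1 - 2\right) K + 1 = - 3 K + 1 = 1 - 3 K$)
$108 - \left(7 + o{\left(-3,C \right)}\right) \left(-1\right) = 108 - \left(7 + \left(1 - 3\right)\right) \left(-1\right) = 108 - \left(7 - 2\right) \left(-1\right) = 108 - 5 \left(-1\right) = 108 - -5 = 108 + 5 = 113$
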